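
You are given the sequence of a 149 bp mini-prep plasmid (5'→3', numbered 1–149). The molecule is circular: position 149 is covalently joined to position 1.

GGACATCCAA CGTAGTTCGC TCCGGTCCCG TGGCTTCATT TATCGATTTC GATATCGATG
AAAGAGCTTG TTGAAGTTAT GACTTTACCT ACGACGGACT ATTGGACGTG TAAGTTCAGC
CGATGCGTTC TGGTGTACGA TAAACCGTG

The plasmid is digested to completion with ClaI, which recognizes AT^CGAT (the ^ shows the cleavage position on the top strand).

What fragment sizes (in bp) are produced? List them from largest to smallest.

137, 12 bp

ClaI sites (ATCGAT) start at positions 42, 54.
ClaI cuts after base 2 of each site, so after positions 43, 55.
Circular molecule, 2 cuts → 2 fragments:
  44–55 → 12 bp
  56–149 then 1–43 → 94 + 43 = 137 bp
Sorted largest to smallest: 137, 12 bp.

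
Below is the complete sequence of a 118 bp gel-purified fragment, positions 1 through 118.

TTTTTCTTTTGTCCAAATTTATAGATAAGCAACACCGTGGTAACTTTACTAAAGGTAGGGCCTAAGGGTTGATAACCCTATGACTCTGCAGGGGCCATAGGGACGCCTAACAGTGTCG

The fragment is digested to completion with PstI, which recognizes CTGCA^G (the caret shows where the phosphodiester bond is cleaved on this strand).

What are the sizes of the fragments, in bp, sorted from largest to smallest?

90, 28 bp

The PstI site (CTGCAG) starts at position 86.
PstI cuts after base 5 of each site (before the last base), so after position 90.
Linear molecule, 1 cut → 2 fragments:
  1–90 → 90 bp
  91–118 → 28 bp
Sorted largest to smallest: 90, 28 bp.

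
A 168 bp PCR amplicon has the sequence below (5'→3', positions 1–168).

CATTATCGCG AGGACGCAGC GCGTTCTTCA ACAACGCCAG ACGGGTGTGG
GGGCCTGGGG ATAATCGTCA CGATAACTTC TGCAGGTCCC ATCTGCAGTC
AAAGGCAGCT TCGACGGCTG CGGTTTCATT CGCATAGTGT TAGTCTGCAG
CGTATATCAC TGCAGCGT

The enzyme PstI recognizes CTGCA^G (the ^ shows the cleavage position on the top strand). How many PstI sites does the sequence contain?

4

CTGCAG occurs starting at positions 80, 93, 145, 160.
PstI cuts at 4 sites.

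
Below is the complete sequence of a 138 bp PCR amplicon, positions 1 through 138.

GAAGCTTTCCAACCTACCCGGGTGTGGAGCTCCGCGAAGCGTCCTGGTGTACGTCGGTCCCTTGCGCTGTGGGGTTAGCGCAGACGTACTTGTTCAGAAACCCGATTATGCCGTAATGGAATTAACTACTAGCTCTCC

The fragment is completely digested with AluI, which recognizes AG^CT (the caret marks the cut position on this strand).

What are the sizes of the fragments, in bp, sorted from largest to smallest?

103, 25, 6, 4 bp

AluI sites (AGCT) start at positions 3, 28, 131.
AluI cuts after base 2 of each site, so after positions 4, 29, 132.
Linear molecule, 3 cuts → 4 fragments:
  1–4 → 4 bp
  5–29 → 25 bp
  30–132 → 103 bp
  133–138 → 6 bp
Sorted largest to smallest: 103, 25, 6, 4 bp.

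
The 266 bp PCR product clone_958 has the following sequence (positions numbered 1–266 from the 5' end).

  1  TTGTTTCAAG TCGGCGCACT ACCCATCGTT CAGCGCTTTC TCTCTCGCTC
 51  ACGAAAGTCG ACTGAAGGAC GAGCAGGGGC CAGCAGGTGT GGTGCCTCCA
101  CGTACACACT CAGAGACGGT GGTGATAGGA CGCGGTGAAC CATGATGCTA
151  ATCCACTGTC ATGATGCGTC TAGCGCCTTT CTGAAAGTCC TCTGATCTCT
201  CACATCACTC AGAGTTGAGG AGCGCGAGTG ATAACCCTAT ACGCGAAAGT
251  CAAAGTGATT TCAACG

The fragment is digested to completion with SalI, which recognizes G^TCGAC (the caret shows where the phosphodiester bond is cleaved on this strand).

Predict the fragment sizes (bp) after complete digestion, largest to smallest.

209, 57 bp

The SalI site (GTCGAC) starts at position 57.
SalI cuts after the first base of each site, so after position 57.
Linear molecule, 1 cut → 2 fragments:
  1–57 → 57 bp
  58–266 → 209 bp
Sorted largest to smallest: 209, 57 bp.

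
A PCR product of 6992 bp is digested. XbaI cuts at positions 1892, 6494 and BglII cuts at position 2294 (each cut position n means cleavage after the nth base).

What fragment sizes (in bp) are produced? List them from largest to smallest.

Combined cut positions (sorted): 1892, 2294, 6494.
Linear molecule, 3 cuts → 4 fragments:
  1892 − 0 = 1892 bp
  2294 − 1892 = 402 bp
  6494 − 2294 = 4200 bp
  6992 − 6494 = 498 bp
Sorted largest to smallest: 4200, 1892, 498, 402 bp.

4200, 1892, 498, 402 bp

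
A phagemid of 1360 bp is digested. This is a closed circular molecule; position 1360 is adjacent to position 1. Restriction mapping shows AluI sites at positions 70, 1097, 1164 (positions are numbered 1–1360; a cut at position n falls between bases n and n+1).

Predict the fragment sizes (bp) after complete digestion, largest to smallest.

Circular molecule, 3 cuts → 3 fragments:
  1097 − 70 = 1027 bp
  1164 − 1097 = 67 bp
  wrap: 1360 − 1164 + 70 = 266 bp
Sorted largest to smallest: 1027, 266, 67 bp.

1027, 266, 67 bp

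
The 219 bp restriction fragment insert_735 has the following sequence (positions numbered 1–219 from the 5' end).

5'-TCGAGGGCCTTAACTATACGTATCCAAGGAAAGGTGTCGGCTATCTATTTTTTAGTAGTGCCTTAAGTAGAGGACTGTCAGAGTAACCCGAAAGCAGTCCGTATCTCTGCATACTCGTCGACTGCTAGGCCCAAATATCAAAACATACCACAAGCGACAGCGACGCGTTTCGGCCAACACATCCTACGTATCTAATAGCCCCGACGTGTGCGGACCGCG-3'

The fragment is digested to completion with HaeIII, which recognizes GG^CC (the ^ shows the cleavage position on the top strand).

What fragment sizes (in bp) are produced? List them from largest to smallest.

122, 46, 44, 7 bp

HaeIII sites (GGCC) start at positions 6, 128, 172.
HaeIII cuts after base 2 of each site, so after positions 7, 129, 173.
Linear molecule, 3 cuts → 4 fragments:
  1–7 → 7 bp
  8–129 → 122 bp
  130–173 → 44 bp
  174–219 → 46 bp
Sorted largest to smallest: 122, 46, 44, 7 bp.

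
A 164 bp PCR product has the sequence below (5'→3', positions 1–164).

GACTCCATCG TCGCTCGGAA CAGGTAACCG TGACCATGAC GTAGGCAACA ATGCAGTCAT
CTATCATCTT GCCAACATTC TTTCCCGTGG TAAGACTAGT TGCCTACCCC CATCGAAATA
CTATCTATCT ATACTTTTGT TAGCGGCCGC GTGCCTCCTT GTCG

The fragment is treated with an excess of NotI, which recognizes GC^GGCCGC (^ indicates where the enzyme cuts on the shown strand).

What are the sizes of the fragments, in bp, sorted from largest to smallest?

The NotI site (GCGGCCGC) starts at position 143.
NotI cuts after base 2 of each site, so after position 144.
Linear molecule, 1 cut → 2 fragments:
  1–144 → 144 bp
  145–164 → 20 bp
Sorted largest to smallest: 144, 20 bp.

144, 20 bp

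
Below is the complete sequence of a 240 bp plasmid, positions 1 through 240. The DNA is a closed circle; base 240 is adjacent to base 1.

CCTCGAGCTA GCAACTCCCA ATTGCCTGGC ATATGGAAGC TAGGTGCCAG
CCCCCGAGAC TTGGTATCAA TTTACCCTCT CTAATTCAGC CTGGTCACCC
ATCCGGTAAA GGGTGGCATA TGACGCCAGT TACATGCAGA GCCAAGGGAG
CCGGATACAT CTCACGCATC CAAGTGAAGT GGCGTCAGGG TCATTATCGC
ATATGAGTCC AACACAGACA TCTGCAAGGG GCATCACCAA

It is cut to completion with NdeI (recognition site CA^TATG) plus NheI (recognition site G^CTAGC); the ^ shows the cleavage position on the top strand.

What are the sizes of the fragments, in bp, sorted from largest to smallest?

NdeI sites (CATATG) start at positions 30, 117, 200.
NdeI cuts after base 2 of each site, so after positions 31, 118, 201.
The NheI site (GCTAGC) starts at position 7.
NheI cuts after the first base of each site, so after position 7.
Combined cut positions: 7, 31, 118, 201.
Circular molecule, 4 cuts → 4 fragments:
  8–31 → 24 bp
  32–118 → 87 bp
  119–201 → 83 bp
  202–240 then 1–7 → 39 + 7 = 46 bp
Sorted largest to smallest: 87, 83, 46, 24 bp.

87, 83, 46, 24 bp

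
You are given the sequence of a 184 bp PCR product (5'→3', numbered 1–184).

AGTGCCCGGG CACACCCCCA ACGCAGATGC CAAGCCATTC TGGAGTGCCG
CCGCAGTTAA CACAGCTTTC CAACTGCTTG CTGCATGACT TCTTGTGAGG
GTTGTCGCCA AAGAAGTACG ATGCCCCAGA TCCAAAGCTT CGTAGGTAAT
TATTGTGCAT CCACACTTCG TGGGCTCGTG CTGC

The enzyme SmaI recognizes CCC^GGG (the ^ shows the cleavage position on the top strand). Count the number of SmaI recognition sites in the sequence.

1

CCCGGG occurs starting at position 5.
SmaI cuts at 1 site.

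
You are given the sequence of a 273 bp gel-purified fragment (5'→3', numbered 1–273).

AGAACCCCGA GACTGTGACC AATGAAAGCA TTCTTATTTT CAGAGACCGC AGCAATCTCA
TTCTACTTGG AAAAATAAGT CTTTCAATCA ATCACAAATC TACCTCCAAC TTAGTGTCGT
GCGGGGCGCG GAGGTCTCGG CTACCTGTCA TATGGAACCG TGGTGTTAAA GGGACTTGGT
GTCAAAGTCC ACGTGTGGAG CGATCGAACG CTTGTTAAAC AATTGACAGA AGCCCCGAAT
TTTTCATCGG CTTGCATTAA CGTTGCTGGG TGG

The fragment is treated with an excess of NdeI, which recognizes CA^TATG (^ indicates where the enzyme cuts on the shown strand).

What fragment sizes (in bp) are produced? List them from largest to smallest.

The NdeI site (CATATG) starts at position 149.
NdeI cuts after base 2 of each site, so after position 150.
Linear molecule, 1 cut → 2 fragments:
  1–150 → 150 bp
  151–273 → 123 bp
Sorted largest to smallest: 150, 123 bp.

150, 123 bp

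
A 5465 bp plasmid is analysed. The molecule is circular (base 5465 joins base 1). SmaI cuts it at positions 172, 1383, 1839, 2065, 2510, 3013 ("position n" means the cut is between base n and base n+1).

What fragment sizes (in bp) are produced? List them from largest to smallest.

Circular molecule, 6 cuts → 6 fragments:
  1383 − 172 = 1211 bp
  1839 − 1383 = 456 bp
  2065 − 1839 = 226 bp
  2510 − 2065 = 445 bp
  3013 − 2510 = 503 bp
  wrap: 5465 − 3013 + 172 = 2624 bp
Sorted largest to smallest: 2624, 1211, 503, 456, 445, 226 bp.

2624, 1211, 503, 456, 445, 226 bp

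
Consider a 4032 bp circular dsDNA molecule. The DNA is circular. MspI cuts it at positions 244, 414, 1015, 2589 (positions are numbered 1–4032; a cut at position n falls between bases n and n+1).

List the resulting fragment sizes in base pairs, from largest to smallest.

1687, 1574, 601, 170 bp

Circular molecule, 4 cuts → 4 fragments:
  414 − 244 = 170 bp
  1015 − 414 = 601 bp
  2589 − 1015 = 1574 bp
  wrap: 4032 − 2589 + 244 = 1687 bp
Sorted largest to smallest: 1687, 1574, 601, 170 bp.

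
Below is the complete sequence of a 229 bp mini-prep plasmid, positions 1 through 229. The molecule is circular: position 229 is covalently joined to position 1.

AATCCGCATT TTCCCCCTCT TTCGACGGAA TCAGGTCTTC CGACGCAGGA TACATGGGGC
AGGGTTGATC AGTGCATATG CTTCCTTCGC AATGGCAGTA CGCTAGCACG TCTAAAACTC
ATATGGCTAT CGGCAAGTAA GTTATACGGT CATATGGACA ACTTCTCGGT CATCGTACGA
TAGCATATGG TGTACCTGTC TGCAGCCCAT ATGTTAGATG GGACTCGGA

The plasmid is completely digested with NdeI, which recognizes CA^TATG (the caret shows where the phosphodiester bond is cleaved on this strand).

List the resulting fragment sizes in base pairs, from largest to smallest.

96, 45, 33, 31, 24 bp

NdeI sites (CATATG) start at positions 75, 120, 151, 184, 208.
NdeI cuts after base 2 of each site, so after positions 76, 121, 152, 185, 209.
Circular molecule, 5 cuts → 5 fragments:
  77–121 → 45 bp
  122–152 → 31 bp
  153–185 → 33 bp
  186–209 → 24 bp
  210–229 then 1–76 → 20 + 76 = 96 bp
Sorted largest to smallest: 96, 45, 33, 31, 24 bp.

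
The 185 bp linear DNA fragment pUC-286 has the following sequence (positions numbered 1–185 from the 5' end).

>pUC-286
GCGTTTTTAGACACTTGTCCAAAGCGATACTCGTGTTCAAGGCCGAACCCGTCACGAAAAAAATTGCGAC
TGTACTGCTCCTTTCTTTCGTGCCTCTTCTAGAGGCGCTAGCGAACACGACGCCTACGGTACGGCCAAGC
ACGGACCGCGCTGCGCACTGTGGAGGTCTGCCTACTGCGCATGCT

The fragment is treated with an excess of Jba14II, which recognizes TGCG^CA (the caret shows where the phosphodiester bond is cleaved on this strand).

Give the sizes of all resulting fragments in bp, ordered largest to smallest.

Jba14II sites (TGCGCA) start at positions 152, 176.
Jba14II cuts after base 4 of each site, so after positions 155, 179.
Linear molecule, 2 cuts → 3 fragments:
  1–155 → 155 bp
  156–179 → 24 bp
  180–185 → 6 bp
Sorted largest to smallest: 155, 24, 6 bp.

155, 24, 6 bp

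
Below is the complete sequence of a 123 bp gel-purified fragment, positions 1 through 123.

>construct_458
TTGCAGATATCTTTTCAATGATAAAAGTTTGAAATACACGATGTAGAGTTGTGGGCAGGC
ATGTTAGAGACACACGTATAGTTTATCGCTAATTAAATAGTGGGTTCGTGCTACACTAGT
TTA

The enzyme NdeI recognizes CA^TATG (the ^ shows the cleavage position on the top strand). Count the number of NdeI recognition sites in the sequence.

0

No occurrence of CATATG is present in the sequence.
NdeI does not cut: 0 sites.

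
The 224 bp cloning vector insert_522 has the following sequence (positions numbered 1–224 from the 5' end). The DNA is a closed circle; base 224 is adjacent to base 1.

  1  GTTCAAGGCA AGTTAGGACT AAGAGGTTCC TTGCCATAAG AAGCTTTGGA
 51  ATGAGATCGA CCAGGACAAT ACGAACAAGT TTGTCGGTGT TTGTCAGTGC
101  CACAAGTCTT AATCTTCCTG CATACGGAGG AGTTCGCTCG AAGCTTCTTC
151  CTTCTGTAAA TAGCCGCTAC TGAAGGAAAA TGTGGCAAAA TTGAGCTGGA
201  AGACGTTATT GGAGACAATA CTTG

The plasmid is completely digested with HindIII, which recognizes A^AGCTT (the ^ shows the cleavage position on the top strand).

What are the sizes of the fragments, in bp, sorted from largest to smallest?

HindIII sites (AAGCTT) start at positions 41, 141.
HindIII cuts after the first base of each site, so after positions 41, 141.
Circular molecule, 2 cuts → 2 fragments:
  42–141 → 100 bp
  142–224 then 1–41 → 83 + 41 = 124 bp
Sorted largest to smallest: 124, 100 bp.

124, 100 bp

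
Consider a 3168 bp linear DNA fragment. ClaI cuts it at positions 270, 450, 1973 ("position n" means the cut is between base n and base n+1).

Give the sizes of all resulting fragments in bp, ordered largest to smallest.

Linear molecule, 3 cuts → 4 fragments:
  270 − 0 = 270 bp
  450 − 270 = 180 bp
  1973 − 450 = 1523 bp
  3168 − 1973 = 1195 bp
Sorted largest to smallest: 1523, 1195, 270, 180 bp.

1523, 1195, 270, 180 bp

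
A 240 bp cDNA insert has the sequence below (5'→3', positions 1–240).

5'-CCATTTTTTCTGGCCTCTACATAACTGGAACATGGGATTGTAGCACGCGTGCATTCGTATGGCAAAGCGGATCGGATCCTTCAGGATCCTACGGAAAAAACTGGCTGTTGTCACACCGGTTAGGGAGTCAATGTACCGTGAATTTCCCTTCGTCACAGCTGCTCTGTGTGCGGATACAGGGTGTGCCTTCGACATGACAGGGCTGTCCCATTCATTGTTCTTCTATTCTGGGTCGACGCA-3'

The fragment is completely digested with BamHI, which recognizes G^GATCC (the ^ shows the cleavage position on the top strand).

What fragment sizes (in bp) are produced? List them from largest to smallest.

BamHI sites (GGATCC) start at positions 74, 84.
BamHI cuts after the first base of each site, so after positions 74, 84.
Linear molecule, 2 cuts → 3 fragments:
  1–74 → 74 bp
  75–84 → 10 bp
  85–240 → 156 bp
Sorted largest to smallest: 156, 74, 10 bp.

156, 74, 10 bp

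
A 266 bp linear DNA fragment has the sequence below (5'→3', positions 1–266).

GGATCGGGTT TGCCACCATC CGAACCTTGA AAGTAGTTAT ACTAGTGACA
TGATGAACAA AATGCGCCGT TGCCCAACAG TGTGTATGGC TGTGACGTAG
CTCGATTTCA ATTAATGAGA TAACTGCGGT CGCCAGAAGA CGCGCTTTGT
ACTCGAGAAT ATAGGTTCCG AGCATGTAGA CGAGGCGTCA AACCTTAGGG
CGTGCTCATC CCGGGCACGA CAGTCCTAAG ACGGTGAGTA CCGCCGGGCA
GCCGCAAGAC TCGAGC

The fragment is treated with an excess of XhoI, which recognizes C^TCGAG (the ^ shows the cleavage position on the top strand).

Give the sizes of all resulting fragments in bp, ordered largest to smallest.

XhoI sites (CTCGAG) start at positions 152, 260.
XhoI cuts after the first base of each site, so after positions 152, 260.
Linear molecule, 2 cuts → 3 fragments:
  1–152 → 152 bp
  153–260 → 108 bp
  261–266 → 6 bp
Sorted largest to smallest: 152, 108, 6 bp.

152, 108, 6 bp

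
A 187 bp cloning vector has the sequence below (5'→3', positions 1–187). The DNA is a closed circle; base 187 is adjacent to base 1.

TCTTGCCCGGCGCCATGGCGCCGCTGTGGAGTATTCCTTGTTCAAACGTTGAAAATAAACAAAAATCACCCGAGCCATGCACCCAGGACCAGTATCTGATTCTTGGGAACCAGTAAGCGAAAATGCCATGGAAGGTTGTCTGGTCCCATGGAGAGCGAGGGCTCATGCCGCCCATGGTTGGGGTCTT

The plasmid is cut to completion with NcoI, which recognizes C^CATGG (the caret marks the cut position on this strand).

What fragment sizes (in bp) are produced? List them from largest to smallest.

NcoI sites (CCATGG) start at positions 13, 126, 146, 172.
NcoI cuts after the first base of each site, so after positions 13, 126, 146, 172.
Circular molecule, 4 cuts → 4 fragments:
  14–126 → 113 bp
  127–146 → 20 bp
  147–172 → 26 bp
  173–187 then 1–13 → 15 + 13 = 28 bp
Sorted largest to smallest: 113, 28, 26, 20 bp.

113, 28, 26, 20 bp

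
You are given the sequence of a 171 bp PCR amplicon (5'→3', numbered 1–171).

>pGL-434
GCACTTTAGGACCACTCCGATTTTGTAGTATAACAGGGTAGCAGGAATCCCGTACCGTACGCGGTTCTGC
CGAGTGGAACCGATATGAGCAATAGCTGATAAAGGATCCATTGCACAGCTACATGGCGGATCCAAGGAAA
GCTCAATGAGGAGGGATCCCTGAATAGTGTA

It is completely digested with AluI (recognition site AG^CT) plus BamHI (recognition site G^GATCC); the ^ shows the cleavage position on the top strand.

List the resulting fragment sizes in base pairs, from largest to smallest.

AluI sites (AGCT) start at positions 94, 117, 140.
AluI cuts after base 2 of each site, so after positions 95, 118, 141.
BamHI sites (GGATCC) start at positions 104, 128, 154.
BamHI cuts after the first base of each site, so after positions 104, 128, 154.
Combined cut positions: 95, 104, 118, 128, 141, 154.
Linear molecule, 6 cuts → 7 fragments:
  1–95 → 95 bp
  96–104 → 9 bp
  105–118 → 14 bp
  119–128 → 10 bp
  129–141 → 13 bp
  142–154 → 13 bp
  155–171 → 17 bp
Sorted largest to smallest: 95, 17, 14, 13, 13, 10, 9 bp.

95, 17, 14, 13, 13, 10, 9 bp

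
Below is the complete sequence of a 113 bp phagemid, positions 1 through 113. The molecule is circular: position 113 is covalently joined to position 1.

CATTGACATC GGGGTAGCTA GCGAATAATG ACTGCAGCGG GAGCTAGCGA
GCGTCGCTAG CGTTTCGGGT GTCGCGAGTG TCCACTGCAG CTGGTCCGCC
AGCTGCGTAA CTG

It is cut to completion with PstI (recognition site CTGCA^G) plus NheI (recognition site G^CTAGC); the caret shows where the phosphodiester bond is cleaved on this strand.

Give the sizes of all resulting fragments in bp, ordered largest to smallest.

41, 33, 19, 13, 7 bp

PstI sites (CTGCAG) start at positions 32, 85.
PstI cuts after base 5 of each site (before the last base), so after positions 36, 89.
NheI sites (GCTAGC) start at positions 17, 43, 56.
NheI cuts after the first base of each site, so after positions 17, 43, 56.
Combined cut positions: 17, 36, 43, 56, 89.
Circular molecule, 5 cuts → 5 fragments:
  18–36 → 19 bp
  37–43 → 7 bp
  44–56 → 13 bp
  57–89 → 33 bp
  90–113 then 1–17 → 24 + 17 = 41 bp
Sorted largest to smallest: 41, 33, 19, 13, 7 bp.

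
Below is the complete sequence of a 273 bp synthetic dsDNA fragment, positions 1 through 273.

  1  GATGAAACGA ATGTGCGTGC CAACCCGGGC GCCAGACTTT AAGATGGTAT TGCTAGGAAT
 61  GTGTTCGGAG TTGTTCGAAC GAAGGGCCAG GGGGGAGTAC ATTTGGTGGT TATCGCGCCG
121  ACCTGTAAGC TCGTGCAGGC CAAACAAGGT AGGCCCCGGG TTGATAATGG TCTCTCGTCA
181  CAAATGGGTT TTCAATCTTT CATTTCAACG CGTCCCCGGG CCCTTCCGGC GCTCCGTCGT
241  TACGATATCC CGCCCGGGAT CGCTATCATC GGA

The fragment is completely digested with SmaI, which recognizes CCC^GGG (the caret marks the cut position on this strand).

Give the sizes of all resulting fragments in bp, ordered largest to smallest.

SmaI sites (CCCGGG) start at positions 24, 155, 215, 253.
SmaI cuts after base 3 of each site, so after positions 26, 157, 217, 255.
Linear molecule, 4 cuts → 5 fragments:
  1–26 → 26 bp
  27–157 → 131 bp
  158–217 → 60 bp
  218–255 → 38 bp
  256–273 → 18 bp
Sorted largest to smallest: 131, 60, 38, 26, 18 bp.

131, 60, 38, 26, 18 bp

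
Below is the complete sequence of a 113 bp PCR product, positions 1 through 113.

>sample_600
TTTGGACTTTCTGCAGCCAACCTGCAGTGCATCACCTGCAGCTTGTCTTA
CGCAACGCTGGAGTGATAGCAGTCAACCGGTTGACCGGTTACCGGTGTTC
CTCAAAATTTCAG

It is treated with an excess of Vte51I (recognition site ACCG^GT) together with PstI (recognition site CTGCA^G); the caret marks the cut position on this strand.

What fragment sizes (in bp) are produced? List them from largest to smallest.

39, 19, 15, 14, 11, 8, 7 bp

Vte51I sites (ACCGGT) start at positions 76, 84, 91.
Vte51I cuts after base 4 of each site, so after positions 79, 87, 94.
PstI sites (CTGCAG) start at positions 11, 22, 36.
PstI cuts after base 5 of each site (before the last base), so after positions 15, 26, 40.
Combined cut positions: 15, 26, 40, 79, 87, 94.
Linear molecule, 6 cuts → 7 fragments:
  1–15 → 15 bp
  16–26 → 11 bp
  27–40 → 14 bp
  41–79 → 39 bp
  80–87 → 8 bp
  88–94 → 7 bp
  95–113 → 19 bp
Sorted largest to smallest: 39, 19, 15, 14, 11, 8, 7 bp.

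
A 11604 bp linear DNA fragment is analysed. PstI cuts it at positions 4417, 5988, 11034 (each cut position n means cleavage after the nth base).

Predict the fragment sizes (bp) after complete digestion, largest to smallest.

Linear molecule, 3 cuts → 4 fragments:
  4417 − 0 = 4417 bp
  5988 − 4417 = 1571 bp
  11034 − 5988 = 5046 bp
  11604 − 11034 = 570 bp
Sorted largest to smallest: 5046, 4417, 1571, 570 bp.

5046, 4417, 1571, 570 bp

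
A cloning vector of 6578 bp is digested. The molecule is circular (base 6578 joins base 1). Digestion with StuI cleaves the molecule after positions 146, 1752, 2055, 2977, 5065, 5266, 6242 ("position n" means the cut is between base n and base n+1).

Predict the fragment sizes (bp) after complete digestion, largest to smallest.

2088, 1606, 976, 922, 482, 303, 201 bp

Circular molecule, 7 cuts → 7 fragments:
  1752 − 146 = 1606 bp
  2055 − 1752 = 303 bp
  2977 − 2055 = 922 bp
  5065 − 2977 = 2088 bp
  5266 − 5065 = 201 bp
  6242 − 5266 = 976 bp
  wrap: 6578 − 6242 + 146 = 482 bp
Sorted largest to smallest: 2088, 1606, 976, 922, 482, 303, 201 bp.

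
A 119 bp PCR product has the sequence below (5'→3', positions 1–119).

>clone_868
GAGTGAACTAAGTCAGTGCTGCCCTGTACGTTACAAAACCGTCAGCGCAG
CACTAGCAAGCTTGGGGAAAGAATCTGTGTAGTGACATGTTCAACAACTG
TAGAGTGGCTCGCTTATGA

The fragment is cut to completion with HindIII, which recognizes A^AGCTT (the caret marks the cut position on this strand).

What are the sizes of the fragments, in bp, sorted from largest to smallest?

The HindIII site (AAGCTT) starts at position 58.
HindIII cuts after the first base of each site, so after position 58.
Linear molecule, 1 cut → 2 fragments:
  1–58 → 58 bp
  59–119 → 61 bp
Sorted largest to smallest: 61, 58 bp.

61, 58 bp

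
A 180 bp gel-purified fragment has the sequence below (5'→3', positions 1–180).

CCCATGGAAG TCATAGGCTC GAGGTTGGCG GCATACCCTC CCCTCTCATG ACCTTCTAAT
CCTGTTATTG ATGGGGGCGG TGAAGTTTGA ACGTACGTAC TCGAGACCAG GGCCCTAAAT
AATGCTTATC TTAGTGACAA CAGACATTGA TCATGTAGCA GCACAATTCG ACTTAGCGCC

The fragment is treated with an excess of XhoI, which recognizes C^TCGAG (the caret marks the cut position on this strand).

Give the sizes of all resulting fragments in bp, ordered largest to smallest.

82, 80, 18 bp

XhoI sites (CTCGAG) start at positions 18, 100.
XhoI cuts after the first base of each site, so after positions 18, 100.
Linear molecule, 2 cuts → 3 fragments:
  1–18 → 18 bp
  19–100 → 82 bp
  101–180 → 80 bp
Sorted largest to smallest: 82, 80, 18 bp.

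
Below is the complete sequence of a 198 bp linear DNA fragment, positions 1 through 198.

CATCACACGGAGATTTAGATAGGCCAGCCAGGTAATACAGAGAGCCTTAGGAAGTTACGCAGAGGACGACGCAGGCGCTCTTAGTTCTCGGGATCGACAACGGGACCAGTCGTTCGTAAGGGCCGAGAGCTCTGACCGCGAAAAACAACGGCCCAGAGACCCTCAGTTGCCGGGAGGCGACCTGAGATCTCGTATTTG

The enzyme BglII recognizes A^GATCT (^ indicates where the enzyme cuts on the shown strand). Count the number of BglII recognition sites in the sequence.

1

AGATCT occurs starting at position 185.
BglII cuts at 1 site.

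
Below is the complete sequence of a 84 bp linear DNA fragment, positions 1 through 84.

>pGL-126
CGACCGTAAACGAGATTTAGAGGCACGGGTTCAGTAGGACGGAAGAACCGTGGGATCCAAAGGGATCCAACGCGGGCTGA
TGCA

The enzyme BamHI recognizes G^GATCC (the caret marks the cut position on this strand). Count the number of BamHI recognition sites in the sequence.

GGATCC occurs starting at positions 53, 63.
BamHI cuts at 2 sites.

2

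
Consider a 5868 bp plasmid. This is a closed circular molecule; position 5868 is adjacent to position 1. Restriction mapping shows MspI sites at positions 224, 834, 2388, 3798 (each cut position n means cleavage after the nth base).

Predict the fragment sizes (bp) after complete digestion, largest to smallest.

Circular molecule, 4 cuts → 4 fragments:
  834 − 224 = 610 bp
  2388 − 834 = 1554 bp
  3798 − 2388 = 1410 bp
  wrap: 5868 − 3798 + 224 = 2294 bp
Sorted largest to smallest: 2294, 1554, 1410, 610 bp.

2294, 1554, 1410, 610 bp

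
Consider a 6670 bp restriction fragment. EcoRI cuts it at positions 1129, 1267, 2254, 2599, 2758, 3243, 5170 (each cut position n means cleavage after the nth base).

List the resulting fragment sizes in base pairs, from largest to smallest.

Linear molecule, 7 cuts → 8 fragments:
  1129 − 0 = 1129 bp
  1267 − 1129 = 138 bp
  2254 − 1267 = 987 bp
  2599 − 2254 = 345 bp
  2758 − 2599 = 159 bp
  3243 − 2758 = 485 bp
  5170 − 3243 = 1927 bp
  6670 − 5170 = 1500 bp
Sorted largest to smallest: 1927, 1500, 1129, 987, 485, 345, 159, 138 bp.

1927, 1500, 1129, 987, 485, 345, 159, 138 bp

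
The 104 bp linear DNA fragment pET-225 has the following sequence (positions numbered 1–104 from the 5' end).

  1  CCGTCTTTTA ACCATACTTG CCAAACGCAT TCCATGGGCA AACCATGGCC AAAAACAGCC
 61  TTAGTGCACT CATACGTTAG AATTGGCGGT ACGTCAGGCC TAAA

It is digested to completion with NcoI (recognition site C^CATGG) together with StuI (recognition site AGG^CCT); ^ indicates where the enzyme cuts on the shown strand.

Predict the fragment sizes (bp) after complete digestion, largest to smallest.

55, 32, 11, 6 bp

NcoI sites (CCATGG) start at positions 32, 43.
NcoI cuts after the first base of each site, so after positions 32, 43.
The StuI site (AGGCCT) starts at position 96.
StuI cuts after base 3 of each site, so after position 98.
Combined cut positions: 32, 43, 98.
Linear molecule, 3 cuts → 4 fragments:
  1–32 → 32 bp
  33–43 → 11 bp
  44–98 → 55 bp
  99–104 → 6 bp
Sorted largest to smallest: 55, 32, 11, 6 bp.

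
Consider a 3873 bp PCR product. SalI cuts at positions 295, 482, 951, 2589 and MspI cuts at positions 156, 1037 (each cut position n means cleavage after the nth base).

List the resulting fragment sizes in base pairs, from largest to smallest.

Combined cut positions (sorted): 156, 295, 482, 951, 1037, 2589.
Linear molecule, 6 cuts → 7 fragments:
  156 − 0 = 156 bp
  295 − 156 = 139 bp
  482 − 295 = 187 bp
  951 − 482 = 469 bp
  1037 − 951 = 86 bp
  2589 − 1037 = 1552 bp
  3873 − 2589 = 1284 bp
Sorted largest to smallest: 1552, 1284, 469, 187, 156, 139, 86 bp.

1552, 1284, 469, 187, 156, 139, 86 bp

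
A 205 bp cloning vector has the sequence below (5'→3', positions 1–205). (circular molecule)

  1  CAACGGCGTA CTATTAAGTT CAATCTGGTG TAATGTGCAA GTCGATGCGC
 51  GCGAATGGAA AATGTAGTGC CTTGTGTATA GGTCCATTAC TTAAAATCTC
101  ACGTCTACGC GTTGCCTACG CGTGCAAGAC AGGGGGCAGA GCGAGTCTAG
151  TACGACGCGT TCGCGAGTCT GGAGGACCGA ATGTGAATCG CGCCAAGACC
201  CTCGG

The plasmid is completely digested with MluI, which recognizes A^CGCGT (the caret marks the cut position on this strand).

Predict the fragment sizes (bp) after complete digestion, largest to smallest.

157, 37, 11 bp

MluI sites (ACGCGT) start at positions 107, 118, 155.
MluI cuts after the first base of each site, so after positions 107, 118, 155.
Circular molecule, 3 cuts → 3 fragments:
  108–118 → 11 bp
  119–155 → 37 bp
  156–205 then 1–107 → 50 + 107 = 157 bp
Sorted largest to smallest: 157, 37, 11 bp.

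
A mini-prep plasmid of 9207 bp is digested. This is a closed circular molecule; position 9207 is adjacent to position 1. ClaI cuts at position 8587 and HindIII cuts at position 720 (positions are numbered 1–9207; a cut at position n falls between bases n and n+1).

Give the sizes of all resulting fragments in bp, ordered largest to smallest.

Combined cut positions (sorted): 720, 8587.
Circular molecule, 2 cuts → 2 fragments:
  8587 − 720 = 7867 bp
  wrap: 9207 − 8587 + 720 = 1340 bp
Sorted largest to smallest: 7867, 1340 bp.

7867, 1340 bp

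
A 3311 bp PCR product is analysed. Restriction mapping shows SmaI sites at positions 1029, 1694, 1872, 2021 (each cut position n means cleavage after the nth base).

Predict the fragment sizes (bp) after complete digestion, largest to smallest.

Linear molecule, 4 cuts → 5 fragments:
  1029 − 0 = 1029 bp
  1694 − 1029 = 665 bp
  1872 − 1694 = 178 bp
  2021 − 1872 = 149 bp
  3311 − 2021 = 1290 bp
Sorted largest to smallest: 1290, 1029, 665, 178, 149 bp.

1290, 1029, 665, 178, 149 bp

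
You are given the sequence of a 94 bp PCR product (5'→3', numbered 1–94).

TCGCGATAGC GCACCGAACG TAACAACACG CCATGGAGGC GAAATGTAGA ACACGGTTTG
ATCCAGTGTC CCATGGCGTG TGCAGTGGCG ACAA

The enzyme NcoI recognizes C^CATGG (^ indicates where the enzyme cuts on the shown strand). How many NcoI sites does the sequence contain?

CCATGG occurs starting at positions 31, 71.
NcoI cuts at 2 sites.

2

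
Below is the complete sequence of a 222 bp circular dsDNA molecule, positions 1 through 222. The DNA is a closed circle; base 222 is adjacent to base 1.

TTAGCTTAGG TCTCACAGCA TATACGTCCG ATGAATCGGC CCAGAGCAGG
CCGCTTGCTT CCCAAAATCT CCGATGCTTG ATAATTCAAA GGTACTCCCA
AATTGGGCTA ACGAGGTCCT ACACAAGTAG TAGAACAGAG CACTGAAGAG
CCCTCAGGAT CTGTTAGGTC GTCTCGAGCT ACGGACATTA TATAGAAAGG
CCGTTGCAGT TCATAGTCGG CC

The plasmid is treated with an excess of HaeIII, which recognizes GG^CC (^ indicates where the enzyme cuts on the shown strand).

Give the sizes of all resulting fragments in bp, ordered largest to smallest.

150, 41, 20, 11 bp

HaeIII sites (GGCC) start at positions 38, 49, 199, 219.
HaeIII cuts after base 2 of each site, so after positions 39, 50, 200, 220.
Circular molecule, 4 cuts → 4 fragments:
  40–50 → 11 bp
  51–200 → 150 bp
  201–220 → 20 bp
  221–222 then 1–39 → 2 + 39 = 41 bp
Sorted largest to smallest: 150, 41, 20, 11 bp.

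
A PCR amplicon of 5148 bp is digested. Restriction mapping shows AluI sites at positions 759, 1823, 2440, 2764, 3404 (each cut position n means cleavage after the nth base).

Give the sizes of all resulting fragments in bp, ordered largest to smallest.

Linear molecule, 5 cuts → 6 fragments:
  759 − 0 = 759 bp
  1823 − 759 = 1064 bp
  2440 − 1823 = 617 bp
  2764 − 2440 = 324 bp
  3404 − 2764 = 640 bp
  5148 − 3404 = 1744 bp
Sorted largest to smallest: 1744, 1064, 759, 640, 617, 324 bp.

1744, 1064, 759, 640, 617, 324 bp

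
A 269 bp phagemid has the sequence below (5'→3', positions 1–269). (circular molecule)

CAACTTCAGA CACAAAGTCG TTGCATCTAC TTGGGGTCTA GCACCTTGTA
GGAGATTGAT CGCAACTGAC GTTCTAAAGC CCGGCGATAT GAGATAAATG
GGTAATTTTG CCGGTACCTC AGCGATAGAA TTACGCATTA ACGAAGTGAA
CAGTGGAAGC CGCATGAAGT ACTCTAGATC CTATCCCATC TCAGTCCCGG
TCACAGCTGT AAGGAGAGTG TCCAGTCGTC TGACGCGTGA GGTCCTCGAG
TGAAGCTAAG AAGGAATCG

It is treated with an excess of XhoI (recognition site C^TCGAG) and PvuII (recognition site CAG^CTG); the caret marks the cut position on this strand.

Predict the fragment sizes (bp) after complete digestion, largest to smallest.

The XhoI site (CTCGAG) starts at position 245.
XhoI cuts after the first base of each site, so after position 245.
The PvuII site (CAGCTG) starts at position 204.
PvuII cuts after base 3 of each site, so after position 206.
Combined cut positions: 206, 245.
Circular molecule, 2 cuts → 2 fragments:
  207–245 → 39 bp
  246–269 then 1–206 → 24 + 206 = 230 bp
Sorted largest to smallest: 230, 39 bp.

230, 39 bp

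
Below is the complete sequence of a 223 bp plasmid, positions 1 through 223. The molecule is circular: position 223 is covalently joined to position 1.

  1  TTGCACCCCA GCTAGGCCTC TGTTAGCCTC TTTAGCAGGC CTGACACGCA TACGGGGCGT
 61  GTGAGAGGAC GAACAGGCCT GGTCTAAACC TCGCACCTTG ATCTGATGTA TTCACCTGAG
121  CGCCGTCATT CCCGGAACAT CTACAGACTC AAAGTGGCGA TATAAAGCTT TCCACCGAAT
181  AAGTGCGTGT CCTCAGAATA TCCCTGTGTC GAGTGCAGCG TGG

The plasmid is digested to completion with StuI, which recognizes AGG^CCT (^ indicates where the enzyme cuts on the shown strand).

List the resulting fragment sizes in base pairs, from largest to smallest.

162, 38, 23 bp

StuI sites (AGGCCT) start at positions 14, 37, 75.
StuI cuts after base 3 of each site, so after positions 16, 39, 77.
Circular molecule, 3 cuts → 3 fragments:
  17–39 → 23 bp
  40–77 → 38 bp
  78–223 then 1–16 → 146 + 16 = 162 bp
Sorted largest to smallest: 162, 38, 23 bp.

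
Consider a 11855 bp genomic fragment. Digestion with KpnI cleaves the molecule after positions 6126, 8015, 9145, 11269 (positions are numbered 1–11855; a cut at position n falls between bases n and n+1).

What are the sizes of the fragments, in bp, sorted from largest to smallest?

6126, 2124, 1889, 1130, 586 bp

Linear molecule, 4 cuts → 5 fragments:
  6126 − 0 = 6126 bp
  8015 − 6126 = 1889 bp
  9145 − 8015 = 1130 bp
  11269 − 9145 = 2124 bp
  11855 − 11269 = 586 bp
Sorted largest to smallest: 6126, 2124, 1889, 1130, 586 bp.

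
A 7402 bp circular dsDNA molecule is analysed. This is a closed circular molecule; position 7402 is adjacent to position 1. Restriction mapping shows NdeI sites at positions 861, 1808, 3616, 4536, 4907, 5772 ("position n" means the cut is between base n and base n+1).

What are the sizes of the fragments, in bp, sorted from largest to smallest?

Circular molecule, 6 cuts → 6 fragments:
  1808 − 861 = 947 bp
  3616 − 1808 = 1808 bp
  4536 − 3616 = 920 bp
  4907 − 4536 = 371 bp
  5772 − 4907 = 865 bp
  wrap: 7402 − 5772 + 861 = 2491 bp
Sorted largest to smallest: 2491, 1808, 947, 920, 865, 371 bp.

2491, 1808, 947, 920, 865, 371 bp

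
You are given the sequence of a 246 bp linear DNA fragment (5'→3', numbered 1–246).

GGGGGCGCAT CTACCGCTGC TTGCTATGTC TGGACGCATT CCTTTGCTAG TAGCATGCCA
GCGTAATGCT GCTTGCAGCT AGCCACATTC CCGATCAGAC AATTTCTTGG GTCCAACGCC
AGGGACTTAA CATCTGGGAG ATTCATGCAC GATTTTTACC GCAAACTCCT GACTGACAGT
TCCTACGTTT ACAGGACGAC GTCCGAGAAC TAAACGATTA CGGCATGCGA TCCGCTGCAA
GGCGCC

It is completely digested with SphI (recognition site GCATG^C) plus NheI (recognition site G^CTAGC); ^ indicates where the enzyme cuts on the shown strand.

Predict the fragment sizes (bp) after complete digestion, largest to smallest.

SphI sites (GCATGC) start at positions 53, 223.
SphI cuts after base 5 of each site (before the last base), so after positions 57, 227.
The NheI site (GCTAGC) starts at position 78.
NheI cuts after the first base of each site, so after position 78.
Combined cut positions: 57, 78, 227.
Linear molecule, 3 cuts → 4 fragments:
  1–57 → 57 bp
  58–78 → 21 bp
  79–227 → 149 bp
  228–246 → 19 bp
Sorted largest to smallest: 149, 57, 21, 19 bp.

149, 57, 21, 19 bp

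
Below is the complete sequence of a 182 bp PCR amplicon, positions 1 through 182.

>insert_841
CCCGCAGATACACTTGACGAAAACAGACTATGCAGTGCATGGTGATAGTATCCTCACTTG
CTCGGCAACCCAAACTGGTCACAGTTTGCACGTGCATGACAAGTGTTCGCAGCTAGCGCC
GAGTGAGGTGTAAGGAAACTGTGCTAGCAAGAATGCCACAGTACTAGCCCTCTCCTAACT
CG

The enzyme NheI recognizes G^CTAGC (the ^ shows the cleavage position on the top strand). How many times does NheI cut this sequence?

GCTAGC occurs starting at positions 112, 143.
NheI cuts at 2 sites.

2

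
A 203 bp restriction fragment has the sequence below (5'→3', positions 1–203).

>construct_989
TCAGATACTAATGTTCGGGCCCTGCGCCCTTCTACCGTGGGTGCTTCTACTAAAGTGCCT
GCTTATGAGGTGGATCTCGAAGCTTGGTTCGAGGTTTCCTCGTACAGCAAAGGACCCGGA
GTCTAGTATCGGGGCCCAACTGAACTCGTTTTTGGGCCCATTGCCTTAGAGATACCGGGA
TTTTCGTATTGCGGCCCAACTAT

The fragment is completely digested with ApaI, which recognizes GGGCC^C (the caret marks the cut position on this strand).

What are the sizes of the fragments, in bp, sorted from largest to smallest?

115, 45, 22, 21 bp

ApaI sites (GGGCCC) start at positions 17, 132, 154.
ApaI cuts after base 5 of each site (before the last base), so after positions 21, 136, 158.
Linear molecule, 3 cuts → 4 fragments:
  1–21 → 21 bp
  22–136 → 115 bp
  137–158 → 22 bp
  159–203 → 45 bp
Sorted largest to smallest: 115, 45, 22, 21 bp.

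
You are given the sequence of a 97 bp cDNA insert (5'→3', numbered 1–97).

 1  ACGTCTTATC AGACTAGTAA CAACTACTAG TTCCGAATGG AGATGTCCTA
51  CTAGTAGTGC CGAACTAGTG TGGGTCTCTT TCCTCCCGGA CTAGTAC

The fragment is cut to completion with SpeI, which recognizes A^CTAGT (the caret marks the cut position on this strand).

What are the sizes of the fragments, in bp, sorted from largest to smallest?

26, 24, 14, 13, 13, 7 bp

SpeI sites (ACTAGT) start at positions 13, 26, 50, 64, 90.
SpeI cuts after the first base of each site, so after positions 13, 26, 50, 64, 90.
Linear molecule, 5 cuts → 6 fragments:
  1–13 → 13 bp
  14–26 → 13 bp
  27–50 → 24 bp
  51–64 → 14 bp
  65–90 → 26 bp
  91–97 → 7 bp
Sorted largest to smallest: 26, 24, 14, 13, 13, 7 bp.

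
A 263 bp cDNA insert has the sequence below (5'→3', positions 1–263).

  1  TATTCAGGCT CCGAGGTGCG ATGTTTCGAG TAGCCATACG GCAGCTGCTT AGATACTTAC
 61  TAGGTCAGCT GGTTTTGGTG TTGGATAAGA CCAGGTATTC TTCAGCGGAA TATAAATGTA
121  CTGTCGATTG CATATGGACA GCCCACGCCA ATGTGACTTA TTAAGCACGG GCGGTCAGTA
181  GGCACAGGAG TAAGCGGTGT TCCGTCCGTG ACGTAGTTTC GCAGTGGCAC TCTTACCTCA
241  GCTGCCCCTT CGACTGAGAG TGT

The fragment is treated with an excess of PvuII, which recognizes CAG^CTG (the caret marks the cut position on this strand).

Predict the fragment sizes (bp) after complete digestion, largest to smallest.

PvuII sites (CAGCTG) start at positions 42, 66, 239.
PvuII cuts after base 3 of each site, so after positions 44, 68, 241.
Linear molecule, 3 cuts → 4 fragments:
  1–44 → 44 bp
  45–68 → 24 bp
  69–241 → 173 bp
  242–263 → 22 bp
Sorted largest to smallest: 173, 44, 24, 22 bp.

173, 44, 24, 22 bp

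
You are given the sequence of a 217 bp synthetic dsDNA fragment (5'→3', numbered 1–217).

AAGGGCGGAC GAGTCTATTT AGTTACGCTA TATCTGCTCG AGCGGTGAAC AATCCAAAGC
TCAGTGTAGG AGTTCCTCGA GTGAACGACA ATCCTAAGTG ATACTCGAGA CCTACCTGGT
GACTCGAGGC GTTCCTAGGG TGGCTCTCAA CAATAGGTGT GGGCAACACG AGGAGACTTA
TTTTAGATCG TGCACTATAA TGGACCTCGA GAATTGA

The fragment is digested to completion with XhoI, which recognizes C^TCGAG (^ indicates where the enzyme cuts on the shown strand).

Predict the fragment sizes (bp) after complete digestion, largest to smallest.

XhoI sites (CTCGAG) start at positions 37, 76, 104, 123, 206.
XhoI cuts after the first base of each site, so after positions 37, 76, 104, 123, 206.
Linear molecule, 5 cuts → 6 fragments:
  1–37 → 37 bp
  38–76 → 39 bp
  77–104 → 28 bp
  105–123 → 19 bp
  124–206 → 83 bp
  207–217 → 11 bp
Sorted largest to smallest: 83, 39, 37, 28, 19, 11 bp.

83, 39, 37, 28, 19, 11 bp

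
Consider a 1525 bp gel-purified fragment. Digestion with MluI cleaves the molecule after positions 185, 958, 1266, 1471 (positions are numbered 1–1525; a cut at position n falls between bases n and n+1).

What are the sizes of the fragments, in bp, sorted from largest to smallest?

Linear molecule, 4 cuts → 5 fragments:
  185 − 0 = 185 bp
  958 − 185 = 773 bp
  1266 − 958 = 308 bp
  1471 − 1266 = 205 bp
  1525 − 1471 = 54 bp
Sorted largest to smallest: 773, 308, 205, 185, 54 bp.

773, 308, 205, 185, 54 bp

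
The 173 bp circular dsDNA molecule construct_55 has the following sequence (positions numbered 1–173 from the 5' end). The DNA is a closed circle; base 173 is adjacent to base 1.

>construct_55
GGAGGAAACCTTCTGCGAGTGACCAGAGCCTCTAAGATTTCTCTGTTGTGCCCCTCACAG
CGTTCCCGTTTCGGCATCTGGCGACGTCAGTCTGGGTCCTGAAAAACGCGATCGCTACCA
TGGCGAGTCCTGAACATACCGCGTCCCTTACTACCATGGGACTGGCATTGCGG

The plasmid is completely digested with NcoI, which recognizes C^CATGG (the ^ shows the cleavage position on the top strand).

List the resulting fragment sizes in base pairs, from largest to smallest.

NcoI sites (CCATGG) start at positions 118, 154.
NcoI cuts after the first base of each site, so after positions 118, 154.
Circular molecule, 2 cuts → 2 fragments:
  119–154 → 36 bp
  155–173 then 1–118 → 19 + 118 = 137 bp
Sorted largest to smallest: 137, 36 bp.

137, 36 bp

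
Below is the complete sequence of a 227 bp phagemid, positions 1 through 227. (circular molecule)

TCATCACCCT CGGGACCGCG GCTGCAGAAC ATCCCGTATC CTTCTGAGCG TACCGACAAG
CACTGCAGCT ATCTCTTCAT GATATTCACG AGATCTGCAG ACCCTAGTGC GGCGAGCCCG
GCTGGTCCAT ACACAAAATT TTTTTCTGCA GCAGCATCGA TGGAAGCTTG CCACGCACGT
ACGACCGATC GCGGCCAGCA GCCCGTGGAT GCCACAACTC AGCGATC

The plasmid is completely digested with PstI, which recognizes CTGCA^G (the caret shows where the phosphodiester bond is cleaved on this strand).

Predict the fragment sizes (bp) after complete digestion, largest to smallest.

103, 51, 41, 32 bp

PstI sites (CTGCAG) start at positions 22, 63, 95, 146.
PstI cuts after base 5 of each site (before the last base), so after positions 26, 67, 99, 150.
Circular molecule, 4 cuts → 4 fragments:
  27–67 → 41 bp
  68–99 → 32 bp
  100–150 → 51 bp
  151–227 then 1–26 → 77 + 26 = 103 bp
Sorted largest to smallest: 103, 51, 41, 32 bp.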